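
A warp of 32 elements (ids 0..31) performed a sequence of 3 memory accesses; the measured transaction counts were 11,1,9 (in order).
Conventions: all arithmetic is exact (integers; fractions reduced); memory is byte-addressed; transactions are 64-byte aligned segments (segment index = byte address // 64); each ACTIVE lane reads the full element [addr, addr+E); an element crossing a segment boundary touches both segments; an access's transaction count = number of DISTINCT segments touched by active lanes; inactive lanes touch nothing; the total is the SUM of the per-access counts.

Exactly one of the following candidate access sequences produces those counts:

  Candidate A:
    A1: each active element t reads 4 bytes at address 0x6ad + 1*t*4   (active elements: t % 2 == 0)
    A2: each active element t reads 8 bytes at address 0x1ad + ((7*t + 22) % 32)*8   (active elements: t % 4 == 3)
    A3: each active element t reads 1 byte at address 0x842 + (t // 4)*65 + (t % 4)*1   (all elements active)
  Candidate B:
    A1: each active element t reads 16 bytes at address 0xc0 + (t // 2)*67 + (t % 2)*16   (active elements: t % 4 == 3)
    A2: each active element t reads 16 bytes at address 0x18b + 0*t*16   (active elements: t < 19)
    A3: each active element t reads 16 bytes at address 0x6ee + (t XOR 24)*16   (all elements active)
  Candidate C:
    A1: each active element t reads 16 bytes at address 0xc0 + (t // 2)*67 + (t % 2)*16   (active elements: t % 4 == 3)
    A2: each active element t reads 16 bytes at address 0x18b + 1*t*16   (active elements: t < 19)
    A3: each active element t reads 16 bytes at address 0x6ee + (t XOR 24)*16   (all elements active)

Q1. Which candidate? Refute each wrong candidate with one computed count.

A: A1 gives 3 transactions, not 11
C: A2 gives 5 transactions, not 1
B: all counts match (11,1,9)

Answer: B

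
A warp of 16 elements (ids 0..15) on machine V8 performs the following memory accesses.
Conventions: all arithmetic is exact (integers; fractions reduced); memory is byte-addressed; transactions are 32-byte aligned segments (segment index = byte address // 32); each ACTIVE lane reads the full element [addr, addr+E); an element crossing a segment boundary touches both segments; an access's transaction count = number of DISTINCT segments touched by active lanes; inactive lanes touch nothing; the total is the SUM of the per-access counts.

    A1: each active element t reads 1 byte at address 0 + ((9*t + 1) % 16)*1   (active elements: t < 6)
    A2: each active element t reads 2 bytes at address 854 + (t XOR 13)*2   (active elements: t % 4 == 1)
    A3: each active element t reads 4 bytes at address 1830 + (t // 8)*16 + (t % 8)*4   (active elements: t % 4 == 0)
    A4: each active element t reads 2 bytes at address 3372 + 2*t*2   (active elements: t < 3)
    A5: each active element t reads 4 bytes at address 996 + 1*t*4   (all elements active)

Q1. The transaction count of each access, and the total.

A1: 1 transaction
A2: 2 transactions
A3: 2 transactions
A4: 1 transaction
A5: 3 transactions

Answer: 1,2,2,1,3; total 9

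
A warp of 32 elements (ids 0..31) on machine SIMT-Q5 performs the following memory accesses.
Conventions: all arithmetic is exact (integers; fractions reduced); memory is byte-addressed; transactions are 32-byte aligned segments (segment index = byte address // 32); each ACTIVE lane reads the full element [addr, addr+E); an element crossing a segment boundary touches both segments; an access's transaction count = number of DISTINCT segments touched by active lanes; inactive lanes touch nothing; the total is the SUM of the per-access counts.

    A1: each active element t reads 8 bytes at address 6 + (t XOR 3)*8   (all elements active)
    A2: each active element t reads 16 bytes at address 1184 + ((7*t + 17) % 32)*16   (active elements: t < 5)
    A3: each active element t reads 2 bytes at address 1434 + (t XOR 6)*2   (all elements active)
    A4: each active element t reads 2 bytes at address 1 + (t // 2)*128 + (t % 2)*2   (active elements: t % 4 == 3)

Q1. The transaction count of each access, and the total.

A1: 9 transactions
A2: 5 transactions
A3: 3 transactions
A4: 8 transactions

Answer: 9,5,3,8; total 25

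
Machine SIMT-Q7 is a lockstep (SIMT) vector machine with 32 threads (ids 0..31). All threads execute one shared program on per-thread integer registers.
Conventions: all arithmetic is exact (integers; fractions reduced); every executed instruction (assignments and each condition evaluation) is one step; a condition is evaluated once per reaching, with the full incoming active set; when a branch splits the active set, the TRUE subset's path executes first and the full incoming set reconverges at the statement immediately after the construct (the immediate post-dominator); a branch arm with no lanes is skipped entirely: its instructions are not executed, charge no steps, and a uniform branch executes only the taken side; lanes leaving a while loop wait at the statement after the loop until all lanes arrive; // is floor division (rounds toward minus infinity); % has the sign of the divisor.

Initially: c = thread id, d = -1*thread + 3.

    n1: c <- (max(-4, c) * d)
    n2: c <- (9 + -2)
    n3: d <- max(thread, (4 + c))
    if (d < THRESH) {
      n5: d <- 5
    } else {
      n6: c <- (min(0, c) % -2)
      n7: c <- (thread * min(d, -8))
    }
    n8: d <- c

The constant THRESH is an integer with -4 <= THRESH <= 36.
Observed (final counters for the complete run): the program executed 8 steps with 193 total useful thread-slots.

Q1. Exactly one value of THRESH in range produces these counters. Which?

Answer: THRESH = 31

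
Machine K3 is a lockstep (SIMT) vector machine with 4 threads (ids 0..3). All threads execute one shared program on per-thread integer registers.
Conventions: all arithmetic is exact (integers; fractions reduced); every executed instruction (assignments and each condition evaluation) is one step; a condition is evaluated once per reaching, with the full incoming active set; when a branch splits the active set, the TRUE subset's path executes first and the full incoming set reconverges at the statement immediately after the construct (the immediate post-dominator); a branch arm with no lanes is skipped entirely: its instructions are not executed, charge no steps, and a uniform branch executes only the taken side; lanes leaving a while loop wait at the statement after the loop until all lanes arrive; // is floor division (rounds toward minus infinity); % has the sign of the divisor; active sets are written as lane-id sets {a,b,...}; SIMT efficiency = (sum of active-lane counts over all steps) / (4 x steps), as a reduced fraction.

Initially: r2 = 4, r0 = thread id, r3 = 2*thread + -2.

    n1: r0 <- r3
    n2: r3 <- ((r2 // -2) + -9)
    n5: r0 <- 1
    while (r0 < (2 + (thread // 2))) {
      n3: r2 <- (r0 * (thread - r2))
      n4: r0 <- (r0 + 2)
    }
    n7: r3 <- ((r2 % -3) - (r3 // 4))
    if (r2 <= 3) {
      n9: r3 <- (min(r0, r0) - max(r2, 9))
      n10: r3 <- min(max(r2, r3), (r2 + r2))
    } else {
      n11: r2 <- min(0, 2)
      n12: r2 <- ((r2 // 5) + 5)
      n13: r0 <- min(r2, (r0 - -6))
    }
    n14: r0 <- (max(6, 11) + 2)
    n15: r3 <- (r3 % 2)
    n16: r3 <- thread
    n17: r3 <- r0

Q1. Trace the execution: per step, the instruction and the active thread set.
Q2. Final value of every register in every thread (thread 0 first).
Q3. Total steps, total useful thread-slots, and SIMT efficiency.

step 0: r0 <- r3                     {0,1,2,3}
step 1: r3 <- ((r2 // -2) + -9)      {0,1,2,3}
step 2: r0 <- 1                      {0,1,2,3}
step 3: eval (r0 < (2 + (thread // 2))) {0,1,2,3}
step 4: r2 <- (r0 * (thread - r2))   {0,1,2,3}
step 5: r0 <- (r0 + 2)               {0,1,2,3}
step 6: eval (r0 < (2 + (thread // 2))) {0,1,2,3}
step 7: r3 <- ((r2 % -3) - (r3 // 4)) {0,1,2,3}
step 8: eval (r2 <= 3)               {0,1,2,3}
step 9: r3 <- (min(r0, r0) - max(r2, 9)) {0,1,2,3}
step 10: r3 <- min(max(r2, r3), (r2 + r2)) {0,1,2,3}
step 11: r0 <- (max(6, 11) + 2)       {0,1,2,3}
step 12: r3 <- (r3 % 2)               {0,1,2,3}
step 13: r3 <- thread                 {0,1,2,3}
step 14: r3 <- r0                     {0,1,2,3}

Answer: 15 steps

r2: -4,-3,-2,-1
r0: 13,13,13,13
r3: 13,13,13,13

steps = 15; useful = 60; efficiency = 60/60 = 1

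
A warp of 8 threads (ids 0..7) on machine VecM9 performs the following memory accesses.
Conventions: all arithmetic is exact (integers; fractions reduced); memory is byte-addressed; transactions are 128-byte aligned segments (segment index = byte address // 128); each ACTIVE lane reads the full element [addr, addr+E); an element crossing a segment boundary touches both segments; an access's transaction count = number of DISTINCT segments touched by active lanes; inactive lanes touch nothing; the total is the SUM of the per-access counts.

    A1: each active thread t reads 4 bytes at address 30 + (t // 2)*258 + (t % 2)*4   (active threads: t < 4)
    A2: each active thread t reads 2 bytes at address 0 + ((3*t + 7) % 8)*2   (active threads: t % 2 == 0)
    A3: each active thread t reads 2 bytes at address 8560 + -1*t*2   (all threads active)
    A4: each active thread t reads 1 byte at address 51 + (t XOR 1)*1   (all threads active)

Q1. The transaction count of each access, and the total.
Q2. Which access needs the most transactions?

A1: 2 transactions
A2: 1 transaction
A3: 1 transaction
A4: 1 transaction

Answer: 2,1,1,1; total 5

Answer: A1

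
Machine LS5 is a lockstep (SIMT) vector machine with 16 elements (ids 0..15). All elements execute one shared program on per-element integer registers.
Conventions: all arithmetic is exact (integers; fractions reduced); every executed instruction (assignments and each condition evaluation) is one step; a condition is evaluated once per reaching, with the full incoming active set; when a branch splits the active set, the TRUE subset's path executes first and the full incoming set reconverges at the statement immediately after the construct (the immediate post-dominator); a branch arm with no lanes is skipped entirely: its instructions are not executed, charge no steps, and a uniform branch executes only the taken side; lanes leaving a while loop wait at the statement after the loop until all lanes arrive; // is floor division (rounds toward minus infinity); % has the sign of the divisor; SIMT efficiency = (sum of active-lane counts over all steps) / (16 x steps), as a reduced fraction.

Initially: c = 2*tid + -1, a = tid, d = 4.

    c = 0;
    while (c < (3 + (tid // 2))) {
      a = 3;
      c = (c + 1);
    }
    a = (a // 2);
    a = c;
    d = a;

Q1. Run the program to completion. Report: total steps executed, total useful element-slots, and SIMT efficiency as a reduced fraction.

Answer: 35 steps, 392 useful, 7/10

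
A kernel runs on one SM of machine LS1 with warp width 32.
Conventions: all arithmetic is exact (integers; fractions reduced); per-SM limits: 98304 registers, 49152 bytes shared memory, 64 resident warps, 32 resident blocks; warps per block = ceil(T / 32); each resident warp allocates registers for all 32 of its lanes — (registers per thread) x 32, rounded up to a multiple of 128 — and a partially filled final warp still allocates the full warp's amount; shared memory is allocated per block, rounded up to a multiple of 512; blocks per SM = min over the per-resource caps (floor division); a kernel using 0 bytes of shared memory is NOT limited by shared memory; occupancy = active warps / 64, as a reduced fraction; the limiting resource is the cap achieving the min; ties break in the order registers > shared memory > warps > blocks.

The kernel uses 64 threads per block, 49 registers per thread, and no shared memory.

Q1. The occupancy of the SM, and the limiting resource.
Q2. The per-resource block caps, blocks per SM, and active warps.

Answer: occupancy 29/32, limited by registers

registers: 29 blocks
shared memory: no limit (kernel uses none)
warps: 32 blocks
blocks: 32 blocks

Answer: 29 blocks, 58 active warps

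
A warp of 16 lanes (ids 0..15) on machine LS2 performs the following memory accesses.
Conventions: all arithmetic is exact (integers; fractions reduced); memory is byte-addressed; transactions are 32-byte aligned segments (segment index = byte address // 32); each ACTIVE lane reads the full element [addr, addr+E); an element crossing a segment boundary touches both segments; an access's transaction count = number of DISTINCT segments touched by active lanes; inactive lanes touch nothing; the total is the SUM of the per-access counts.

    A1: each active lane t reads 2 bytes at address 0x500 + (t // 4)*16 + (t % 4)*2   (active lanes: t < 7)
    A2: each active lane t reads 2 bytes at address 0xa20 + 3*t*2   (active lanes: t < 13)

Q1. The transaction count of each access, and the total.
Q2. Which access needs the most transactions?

A1: 1 transaction
A2: 3 transactions

Answer: 1,3; total 4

Answer: A2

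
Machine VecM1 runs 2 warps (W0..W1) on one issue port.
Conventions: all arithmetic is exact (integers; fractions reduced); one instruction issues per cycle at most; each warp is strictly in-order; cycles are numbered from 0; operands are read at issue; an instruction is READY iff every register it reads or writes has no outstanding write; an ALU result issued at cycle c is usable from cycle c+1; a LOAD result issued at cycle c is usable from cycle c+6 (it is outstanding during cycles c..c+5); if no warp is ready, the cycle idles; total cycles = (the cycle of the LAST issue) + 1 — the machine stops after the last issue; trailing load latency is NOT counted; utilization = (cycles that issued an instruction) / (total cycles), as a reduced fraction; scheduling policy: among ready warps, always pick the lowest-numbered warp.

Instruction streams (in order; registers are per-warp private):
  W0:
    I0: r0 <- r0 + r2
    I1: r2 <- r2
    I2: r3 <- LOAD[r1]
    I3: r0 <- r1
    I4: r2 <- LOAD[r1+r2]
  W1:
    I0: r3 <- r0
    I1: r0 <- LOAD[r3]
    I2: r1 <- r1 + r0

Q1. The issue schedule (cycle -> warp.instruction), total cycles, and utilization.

cycle 0: W0.I0
cycle 1: W0.I1
cycle 2: W0.I2
cycle 3: W0.I3
cycle 4: W0.I4
cycle 5: W1.I0
cycle 6: W1.I1
cycle 7: idle
cycle 8: idle
cycle 9: idle
cycle 10: idle
cycle 11: idle
cycle 12: W1.I2

Answer: 13 cycles, utilization 8/13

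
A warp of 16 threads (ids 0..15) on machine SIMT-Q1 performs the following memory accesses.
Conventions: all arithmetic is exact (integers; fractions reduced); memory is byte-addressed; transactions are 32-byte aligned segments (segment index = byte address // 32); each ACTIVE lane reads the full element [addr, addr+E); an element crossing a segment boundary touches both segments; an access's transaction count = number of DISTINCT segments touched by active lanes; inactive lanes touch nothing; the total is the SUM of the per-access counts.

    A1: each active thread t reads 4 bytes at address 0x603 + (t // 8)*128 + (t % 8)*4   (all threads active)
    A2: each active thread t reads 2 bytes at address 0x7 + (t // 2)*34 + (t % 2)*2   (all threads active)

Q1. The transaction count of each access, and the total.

A1: 4 transactions
A2: 8 transactions

Answer: 4,8; total 12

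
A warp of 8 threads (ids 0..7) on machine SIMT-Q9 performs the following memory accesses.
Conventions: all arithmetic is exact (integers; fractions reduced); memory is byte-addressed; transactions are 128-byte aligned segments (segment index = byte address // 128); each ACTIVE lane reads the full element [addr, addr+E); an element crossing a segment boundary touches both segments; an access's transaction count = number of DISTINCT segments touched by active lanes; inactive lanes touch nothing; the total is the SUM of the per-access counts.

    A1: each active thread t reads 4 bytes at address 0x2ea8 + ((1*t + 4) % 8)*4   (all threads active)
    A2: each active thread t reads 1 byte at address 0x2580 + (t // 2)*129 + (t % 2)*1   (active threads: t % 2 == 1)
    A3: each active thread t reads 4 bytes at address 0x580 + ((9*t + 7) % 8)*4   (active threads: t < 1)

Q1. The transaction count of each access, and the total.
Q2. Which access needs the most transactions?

A1: 1 transaction
A2: 4 transactions
A3: 1 transaction

Answer: 1,4,1; total 6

Answer: A2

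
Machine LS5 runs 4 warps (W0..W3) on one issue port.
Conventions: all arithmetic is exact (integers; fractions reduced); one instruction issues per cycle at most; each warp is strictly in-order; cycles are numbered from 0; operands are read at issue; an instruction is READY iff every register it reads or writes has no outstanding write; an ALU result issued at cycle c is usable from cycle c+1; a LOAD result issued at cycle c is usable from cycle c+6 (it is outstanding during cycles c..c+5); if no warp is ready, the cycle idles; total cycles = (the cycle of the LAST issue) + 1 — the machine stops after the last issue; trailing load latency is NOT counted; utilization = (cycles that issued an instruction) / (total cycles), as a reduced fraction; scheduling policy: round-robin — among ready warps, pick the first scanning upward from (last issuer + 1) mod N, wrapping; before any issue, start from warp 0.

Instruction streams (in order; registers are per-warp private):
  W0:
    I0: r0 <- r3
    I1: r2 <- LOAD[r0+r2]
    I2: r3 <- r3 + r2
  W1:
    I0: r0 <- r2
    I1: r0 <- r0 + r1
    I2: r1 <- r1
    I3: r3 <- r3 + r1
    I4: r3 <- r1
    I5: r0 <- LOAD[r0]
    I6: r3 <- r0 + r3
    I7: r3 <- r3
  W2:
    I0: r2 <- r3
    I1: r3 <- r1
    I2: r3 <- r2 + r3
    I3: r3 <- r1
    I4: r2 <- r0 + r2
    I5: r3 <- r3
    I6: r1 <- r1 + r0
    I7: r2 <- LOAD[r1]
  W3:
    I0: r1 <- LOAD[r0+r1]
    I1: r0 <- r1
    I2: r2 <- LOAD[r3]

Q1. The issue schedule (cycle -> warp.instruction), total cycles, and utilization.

cycle 0: W0.I0
cycle 1: W1.I0
cycle 2: W2.I0
cycle 3: W3.I0
cycle 4: W0.I1
cycle 5: W1.I1
cycle 6: W2.I1
cycle 7: W1.I2
cycle 8: W2.I2
cycle 9: W3.I1
cycle 10: W0.I2
cycle 11: W1.I3
cycle 12: W2.I3
cycle 13: W3.I2
cycle 14: W1.I4
cycle 15: W2.I4
cycle 16: W1.I5
cycle 17: W2.I5
cycle 18: W2.I6
cycle 19: W2.I7
cycle 20: idle
cycle 21: idle
cycle 22: W1.I6
cycle 23: W1.I7

Answer: 24 cycles, utilization 11/12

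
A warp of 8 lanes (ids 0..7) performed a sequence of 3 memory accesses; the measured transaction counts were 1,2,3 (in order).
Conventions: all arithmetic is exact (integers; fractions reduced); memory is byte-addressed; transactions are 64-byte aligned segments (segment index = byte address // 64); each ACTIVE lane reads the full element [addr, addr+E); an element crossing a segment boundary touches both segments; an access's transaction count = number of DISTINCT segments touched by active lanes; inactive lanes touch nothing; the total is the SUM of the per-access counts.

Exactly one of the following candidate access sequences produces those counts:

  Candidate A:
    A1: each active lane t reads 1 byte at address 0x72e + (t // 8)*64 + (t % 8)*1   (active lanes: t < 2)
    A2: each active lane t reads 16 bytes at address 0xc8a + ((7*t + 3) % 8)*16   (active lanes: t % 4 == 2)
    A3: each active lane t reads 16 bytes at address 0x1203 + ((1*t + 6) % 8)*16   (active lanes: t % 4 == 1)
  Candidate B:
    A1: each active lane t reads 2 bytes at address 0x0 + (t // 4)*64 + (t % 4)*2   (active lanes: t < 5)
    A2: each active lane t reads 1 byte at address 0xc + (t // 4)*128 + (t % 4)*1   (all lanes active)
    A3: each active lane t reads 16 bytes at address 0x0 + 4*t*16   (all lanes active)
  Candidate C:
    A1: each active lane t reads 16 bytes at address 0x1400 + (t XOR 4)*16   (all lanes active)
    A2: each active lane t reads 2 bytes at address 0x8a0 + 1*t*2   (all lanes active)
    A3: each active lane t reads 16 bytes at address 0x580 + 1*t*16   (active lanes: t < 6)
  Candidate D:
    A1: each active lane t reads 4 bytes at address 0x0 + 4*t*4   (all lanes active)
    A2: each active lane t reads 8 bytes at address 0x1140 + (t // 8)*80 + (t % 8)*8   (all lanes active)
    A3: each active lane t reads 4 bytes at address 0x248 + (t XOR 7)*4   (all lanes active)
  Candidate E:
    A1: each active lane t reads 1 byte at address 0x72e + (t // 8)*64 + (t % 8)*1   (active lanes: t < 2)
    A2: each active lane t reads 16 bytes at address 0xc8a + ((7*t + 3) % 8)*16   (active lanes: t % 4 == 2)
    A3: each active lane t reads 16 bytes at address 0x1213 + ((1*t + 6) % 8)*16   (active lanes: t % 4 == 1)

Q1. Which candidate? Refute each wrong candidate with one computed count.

B: A1 gives 2 transactions, not 1
C: A1 gives 2 transactions, not 1
D: A1 gives 2 transactions, not 1
E: A3 gives 2 transactions, not 3
A: all counts match (1,2,3)

Answer: A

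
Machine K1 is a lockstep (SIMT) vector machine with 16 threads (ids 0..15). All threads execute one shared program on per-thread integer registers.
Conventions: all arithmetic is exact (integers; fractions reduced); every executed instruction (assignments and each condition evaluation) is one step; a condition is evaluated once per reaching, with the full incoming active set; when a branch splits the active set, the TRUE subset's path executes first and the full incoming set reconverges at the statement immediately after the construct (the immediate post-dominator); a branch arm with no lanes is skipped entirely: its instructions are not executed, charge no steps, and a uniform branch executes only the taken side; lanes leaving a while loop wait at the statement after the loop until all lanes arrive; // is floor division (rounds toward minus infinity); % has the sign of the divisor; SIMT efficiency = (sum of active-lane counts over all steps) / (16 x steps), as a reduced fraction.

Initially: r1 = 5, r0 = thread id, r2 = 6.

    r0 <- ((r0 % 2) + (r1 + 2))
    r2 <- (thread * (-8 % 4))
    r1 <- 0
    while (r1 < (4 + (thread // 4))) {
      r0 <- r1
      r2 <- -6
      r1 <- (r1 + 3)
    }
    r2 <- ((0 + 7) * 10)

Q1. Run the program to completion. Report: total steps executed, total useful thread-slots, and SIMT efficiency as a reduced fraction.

Answer: 17 steps, 224 useful, 14/17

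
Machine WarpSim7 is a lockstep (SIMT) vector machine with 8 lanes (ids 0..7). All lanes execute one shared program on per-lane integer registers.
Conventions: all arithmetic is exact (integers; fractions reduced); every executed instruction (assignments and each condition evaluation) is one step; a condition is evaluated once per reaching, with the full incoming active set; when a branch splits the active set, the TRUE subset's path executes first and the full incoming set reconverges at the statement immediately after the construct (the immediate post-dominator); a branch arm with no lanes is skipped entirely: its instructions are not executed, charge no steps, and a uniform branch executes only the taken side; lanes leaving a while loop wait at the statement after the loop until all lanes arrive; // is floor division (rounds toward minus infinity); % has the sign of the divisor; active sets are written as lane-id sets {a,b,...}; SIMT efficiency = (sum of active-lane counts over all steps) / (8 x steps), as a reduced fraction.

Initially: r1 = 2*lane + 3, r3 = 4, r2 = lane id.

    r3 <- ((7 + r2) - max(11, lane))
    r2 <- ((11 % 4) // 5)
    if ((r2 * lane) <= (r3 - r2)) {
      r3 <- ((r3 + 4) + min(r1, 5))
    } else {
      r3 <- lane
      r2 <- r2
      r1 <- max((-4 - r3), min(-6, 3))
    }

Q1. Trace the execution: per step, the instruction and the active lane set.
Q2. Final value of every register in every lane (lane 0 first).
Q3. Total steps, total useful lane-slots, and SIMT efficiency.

step 0: r3 <- ((7 + r2) - max(11, lane)) {0,1,2,3,4,5,6,7}
step 1: r2 <- ((11 % 4) // 5)        {0,1,2,3,4,5,6,7}
step 2: eval ((r2 * lane) <= (r3 - r2)) {0,1,2,3,4,5,6,7}
step 3: r3 <- ((r3 + 4) + min(r1, 5)) {4,5,6,7}
step 4: r3 <- lane                   {0,1,2,3}
step 5: r2 <- r2                     {0,1,2,3}
step 6: r1 <- max((-4 - r3), min(-6, 3)) {0,1,2,3}

Answer: 7 steps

r1: -4,-5,-6,-6,11,13,15,17
r3: 0,1,2,3,9,10,11,12
r2: 0,0,0,0,0,0,0,0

steps = 7; useful = 40; efficiency = 40/56 = 5/7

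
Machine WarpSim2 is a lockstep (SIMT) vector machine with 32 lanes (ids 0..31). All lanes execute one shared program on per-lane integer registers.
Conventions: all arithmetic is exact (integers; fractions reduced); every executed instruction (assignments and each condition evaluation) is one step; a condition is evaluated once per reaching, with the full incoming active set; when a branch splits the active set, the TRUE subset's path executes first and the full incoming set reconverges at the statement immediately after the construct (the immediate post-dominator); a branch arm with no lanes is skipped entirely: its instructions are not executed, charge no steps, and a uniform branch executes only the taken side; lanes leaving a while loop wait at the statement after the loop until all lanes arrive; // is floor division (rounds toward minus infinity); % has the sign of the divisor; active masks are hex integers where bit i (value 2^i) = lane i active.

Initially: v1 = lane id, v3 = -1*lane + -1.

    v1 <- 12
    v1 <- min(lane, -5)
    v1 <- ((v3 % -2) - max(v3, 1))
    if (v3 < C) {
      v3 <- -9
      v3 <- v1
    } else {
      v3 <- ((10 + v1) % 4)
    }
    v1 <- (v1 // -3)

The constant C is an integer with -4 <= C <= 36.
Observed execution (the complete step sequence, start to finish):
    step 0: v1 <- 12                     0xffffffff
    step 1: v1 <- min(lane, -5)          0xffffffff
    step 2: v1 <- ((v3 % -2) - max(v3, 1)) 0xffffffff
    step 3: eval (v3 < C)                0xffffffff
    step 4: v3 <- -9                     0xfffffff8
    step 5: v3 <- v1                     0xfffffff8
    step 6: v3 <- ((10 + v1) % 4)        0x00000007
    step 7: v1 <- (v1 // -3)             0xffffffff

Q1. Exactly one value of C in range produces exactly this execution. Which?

Answer: C = -3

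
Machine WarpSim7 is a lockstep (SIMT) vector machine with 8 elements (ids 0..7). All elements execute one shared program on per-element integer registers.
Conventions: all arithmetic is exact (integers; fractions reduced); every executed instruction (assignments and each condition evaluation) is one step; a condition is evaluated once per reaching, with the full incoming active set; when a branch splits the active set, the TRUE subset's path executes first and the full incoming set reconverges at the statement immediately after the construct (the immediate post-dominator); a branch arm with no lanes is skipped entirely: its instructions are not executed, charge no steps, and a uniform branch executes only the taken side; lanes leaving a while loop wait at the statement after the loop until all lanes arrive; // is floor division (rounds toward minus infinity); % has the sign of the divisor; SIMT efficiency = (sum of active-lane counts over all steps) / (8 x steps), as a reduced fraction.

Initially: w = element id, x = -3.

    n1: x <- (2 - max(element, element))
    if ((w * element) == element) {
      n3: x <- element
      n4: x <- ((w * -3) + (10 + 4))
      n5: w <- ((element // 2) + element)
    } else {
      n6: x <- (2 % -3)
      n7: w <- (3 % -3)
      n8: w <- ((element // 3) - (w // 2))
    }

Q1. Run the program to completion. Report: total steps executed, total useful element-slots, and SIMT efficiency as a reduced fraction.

Answer: 8 steps, 40 useful, 5/8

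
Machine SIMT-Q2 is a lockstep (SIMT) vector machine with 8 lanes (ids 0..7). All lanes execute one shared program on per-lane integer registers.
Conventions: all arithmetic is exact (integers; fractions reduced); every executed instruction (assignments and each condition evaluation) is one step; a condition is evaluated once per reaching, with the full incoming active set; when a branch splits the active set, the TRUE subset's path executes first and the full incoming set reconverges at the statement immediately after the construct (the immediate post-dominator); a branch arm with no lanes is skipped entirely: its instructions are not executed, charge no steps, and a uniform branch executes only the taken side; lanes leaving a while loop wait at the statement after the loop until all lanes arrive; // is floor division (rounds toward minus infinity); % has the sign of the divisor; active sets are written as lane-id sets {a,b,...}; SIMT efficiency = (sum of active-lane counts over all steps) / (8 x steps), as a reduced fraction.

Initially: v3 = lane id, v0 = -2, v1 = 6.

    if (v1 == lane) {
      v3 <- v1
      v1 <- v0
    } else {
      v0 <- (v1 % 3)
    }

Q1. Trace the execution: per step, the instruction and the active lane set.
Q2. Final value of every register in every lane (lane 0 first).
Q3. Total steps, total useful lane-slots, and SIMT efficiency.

step 0: eval (v1 == lane)            {0,1,2,3,4,5,6,7}
step 1: v3 <- v1                     {6}
step 2: v1 <- v0                     {6}
step 3: v0 <- (v1 % 3)               {0,1,2,3,4,5,7}

Answer: 4 steps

v3: 0,1,2,3,4,5,6,7
v0: 0,0,0,0,0,0,-2,0
v1: 6,6,6,6,6,6,-2,6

steps = 4; useful = 17; efficiency = 17/32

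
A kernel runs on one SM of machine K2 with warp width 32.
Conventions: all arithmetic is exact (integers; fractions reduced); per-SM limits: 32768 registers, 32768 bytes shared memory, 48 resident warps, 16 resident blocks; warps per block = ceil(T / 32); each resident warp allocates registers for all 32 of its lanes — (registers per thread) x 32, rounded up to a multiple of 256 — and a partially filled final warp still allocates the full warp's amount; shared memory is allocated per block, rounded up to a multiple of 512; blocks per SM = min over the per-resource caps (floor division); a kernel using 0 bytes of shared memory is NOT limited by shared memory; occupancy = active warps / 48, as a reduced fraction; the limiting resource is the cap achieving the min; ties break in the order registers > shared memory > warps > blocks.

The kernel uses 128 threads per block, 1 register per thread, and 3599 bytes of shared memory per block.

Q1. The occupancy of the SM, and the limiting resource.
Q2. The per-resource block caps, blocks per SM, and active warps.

Answer: occupancy 2/3, limited by shared memory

registers: 32 blocks
shared memory: 8 blocks
warps: 12 blocks
blocks: 16 blocks

Answer: 8 blocks, 32 active warps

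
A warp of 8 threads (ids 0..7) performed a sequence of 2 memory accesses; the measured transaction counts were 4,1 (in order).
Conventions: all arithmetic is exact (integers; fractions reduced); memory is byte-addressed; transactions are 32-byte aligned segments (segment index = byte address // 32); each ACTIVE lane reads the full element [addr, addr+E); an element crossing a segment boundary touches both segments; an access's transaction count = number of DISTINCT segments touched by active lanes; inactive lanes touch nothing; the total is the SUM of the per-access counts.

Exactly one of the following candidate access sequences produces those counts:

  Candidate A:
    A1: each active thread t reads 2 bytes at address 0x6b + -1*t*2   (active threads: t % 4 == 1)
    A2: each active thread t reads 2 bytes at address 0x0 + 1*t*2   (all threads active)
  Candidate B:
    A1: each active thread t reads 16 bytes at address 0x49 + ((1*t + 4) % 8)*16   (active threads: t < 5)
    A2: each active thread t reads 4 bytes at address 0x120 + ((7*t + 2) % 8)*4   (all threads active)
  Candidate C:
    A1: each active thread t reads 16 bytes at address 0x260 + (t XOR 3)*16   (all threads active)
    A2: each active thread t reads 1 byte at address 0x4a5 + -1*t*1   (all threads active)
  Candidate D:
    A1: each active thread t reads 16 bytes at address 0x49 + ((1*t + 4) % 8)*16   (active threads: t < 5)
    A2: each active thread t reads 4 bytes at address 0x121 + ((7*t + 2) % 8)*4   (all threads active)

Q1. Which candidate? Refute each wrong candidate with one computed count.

A: A1 gives 1 transaction, not 4
C: A2 gives 2 transactions, not 1
D: A2 gives 2 transactions, not 1
B: all counts match (4,1)

Answer: B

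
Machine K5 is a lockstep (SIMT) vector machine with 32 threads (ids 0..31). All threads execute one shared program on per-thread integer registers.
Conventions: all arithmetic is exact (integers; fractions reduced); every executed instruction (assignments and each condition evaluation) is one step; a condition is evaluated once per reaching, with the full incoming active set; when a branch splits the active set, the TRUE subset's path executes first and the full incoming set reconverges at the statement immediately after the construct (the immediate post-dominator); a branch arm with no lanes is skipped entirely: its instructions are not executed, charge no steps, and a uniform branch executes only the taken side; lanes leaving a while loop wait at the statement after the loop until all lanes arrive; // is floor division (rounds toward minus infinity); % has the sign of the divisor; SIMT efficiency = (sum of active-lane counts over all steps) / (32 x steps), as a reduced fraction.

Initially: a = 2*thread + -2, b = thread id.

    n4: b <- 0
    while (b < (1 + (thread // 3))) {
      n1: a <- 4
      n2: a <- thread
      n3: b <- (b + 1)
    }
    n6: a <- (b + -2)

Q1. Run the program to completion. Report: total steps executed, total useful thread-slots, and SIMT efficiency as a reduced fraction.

Answer: 47 steps, 844 useful, 211/376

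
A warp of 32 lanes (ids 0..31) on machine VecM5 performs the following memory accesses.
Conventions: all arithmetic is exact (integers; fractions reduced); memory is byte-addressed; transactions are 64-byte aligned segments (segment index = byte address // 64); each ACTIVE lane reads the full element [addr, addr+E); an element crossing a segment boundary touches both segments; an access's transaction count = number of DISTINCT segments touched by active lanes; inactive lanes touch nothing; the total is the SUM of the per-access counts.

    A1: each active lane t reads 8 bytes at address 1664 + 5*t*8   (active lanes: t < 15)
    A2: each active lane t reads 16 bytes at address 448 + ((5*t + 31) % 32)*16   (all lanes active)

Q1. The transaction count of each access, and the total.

A1: 9 transactions
A2: 8 transactions

Answer: 9,8; total 17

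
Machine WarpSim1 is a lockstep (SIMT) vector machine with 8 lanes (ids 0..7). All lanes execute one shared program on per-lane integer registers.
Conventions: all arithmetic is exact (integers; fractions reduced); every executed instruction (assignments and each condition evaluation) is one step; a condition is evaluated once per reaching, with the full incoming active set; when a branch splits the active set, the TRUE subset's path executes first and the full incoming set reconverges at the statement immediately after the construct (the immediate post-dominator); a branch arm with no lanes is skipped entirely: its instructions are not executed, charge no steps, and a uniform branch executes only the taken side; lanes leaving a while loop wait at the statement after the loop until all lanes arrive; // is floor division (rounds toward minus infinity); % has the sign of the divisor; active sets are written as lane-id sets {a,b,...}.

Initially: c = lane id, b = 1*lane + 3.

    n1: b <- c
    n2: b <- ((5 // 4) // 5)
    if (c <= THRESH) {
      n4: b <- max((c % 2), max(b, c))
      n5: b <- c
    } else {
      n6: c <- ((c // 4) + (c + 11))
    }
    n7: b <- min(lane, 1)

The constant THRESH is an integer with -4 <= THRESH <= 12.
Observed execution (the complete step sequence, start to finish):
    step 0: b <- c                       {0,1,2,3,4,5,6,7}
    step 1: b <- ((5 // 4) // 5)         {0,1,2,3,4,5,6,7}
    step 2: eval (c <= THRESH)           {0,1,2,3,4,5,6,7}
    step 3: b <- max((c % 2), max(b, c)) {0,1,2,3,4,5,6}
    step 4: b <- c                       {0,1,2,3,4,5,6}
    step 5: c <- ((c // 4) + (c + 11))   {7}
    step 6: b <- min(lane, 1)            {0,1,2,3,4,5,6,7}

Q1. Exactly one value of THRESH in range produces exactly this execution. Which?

Answer: THRESH = 6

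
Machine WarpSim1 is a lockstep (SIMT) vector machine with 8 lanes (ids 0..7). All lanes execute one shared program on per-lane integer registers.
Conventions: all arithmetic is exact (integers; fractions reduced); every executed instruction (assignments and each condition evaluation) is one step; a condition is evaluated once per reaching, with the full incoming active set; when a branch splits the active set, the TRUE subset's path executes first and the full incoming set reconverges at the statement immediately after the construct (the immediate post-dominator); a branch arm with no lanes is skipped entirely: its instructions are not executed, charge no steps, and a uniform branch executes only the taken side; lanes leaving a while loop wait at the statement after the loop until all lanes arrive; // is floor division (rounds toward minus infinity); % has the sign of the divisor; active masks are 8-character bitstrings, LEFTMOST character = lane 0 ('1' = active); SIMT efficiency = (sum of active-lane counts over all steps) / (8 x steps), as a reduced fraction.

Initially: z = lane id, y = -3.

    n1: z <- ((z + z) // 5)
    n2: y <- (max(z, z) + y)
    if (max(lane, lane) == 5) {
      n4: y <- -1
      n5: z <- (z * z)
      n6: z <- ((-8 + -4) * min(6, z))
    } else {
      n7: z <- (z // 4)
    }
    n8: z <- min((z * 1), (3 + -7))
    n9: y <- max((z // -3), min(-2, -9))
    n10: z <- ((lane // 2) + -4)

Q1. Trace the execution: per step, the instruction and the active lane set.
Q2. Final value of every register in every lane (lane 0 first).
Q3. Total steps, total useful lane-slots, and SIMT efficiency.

step 0: z <- ((z + z) // 5)          11111111
step 1: y <- (max(z, z) + y)         11111111
step 2: eval (max(lane, lane) == 5)  11111111
step 3: y <- -1                      00000100
step 4: z <- (z * z)                 00000100
step 5: z <- ((-8 + -4) * min(6, z)) 00000100
step 6: z <- (z // 4)                11111011
step 7: z <- min((z * 1), (3 + -7))  11111111
step 8: y <- max((z // -3), min(-2, -9)) 11111111
step 9: z <- ((lane // 2) + -4)      11111111

Answer: 10 steps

z: -4,-4,-3,-3,-2,-2,-1,-1
y: 1,1,1,1,1,16,1,1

steps = 10; useful = 58; efficiency = 58/80 = 29/40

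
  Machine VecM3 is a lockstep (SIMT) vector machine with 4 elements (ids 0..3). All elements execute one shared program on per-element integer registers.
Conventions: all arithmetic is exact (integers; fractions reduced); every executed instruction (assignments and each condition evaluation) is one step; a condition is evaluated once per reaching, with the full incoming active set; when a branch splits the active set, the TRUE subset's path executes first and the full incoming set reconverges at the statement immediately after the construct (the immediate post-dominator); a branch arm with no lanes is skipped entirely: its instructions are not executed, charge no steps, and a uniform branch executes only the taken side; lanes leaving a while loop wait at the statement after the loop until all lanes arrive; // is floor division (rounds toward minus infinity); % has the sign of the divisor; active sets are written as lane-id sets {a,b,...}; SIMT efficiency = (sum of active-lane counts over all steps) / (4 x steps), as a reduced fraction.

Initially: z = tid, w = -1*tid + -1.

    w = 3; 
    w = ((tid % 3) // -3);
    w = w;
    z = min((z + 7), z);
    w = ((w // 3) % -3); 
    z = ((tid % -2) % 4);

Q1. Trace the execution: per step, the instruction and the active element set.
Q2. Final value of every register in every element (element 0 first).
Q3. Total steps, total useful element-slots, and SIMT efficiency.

step 0: w <- 3                       {0,1,2,3}
step 1: w <- ((tid % 3) // -3)       {0,1,2,3}
step 2: w <- w                       {0,1,2,3}
step 3: z <- min((z + 7), z)         {0,1,2,3}
step 4: w <- ((w // 3) % -3)         {0,1,2,3}
step 5: z <- ((tid % -2) % 4)        {0,1,2,3}

Answer: 6 steps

z: 0,3,0,3
w: 0,-1,-1,0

steps = 6; useful = 24; efficiency = 24/24 = 1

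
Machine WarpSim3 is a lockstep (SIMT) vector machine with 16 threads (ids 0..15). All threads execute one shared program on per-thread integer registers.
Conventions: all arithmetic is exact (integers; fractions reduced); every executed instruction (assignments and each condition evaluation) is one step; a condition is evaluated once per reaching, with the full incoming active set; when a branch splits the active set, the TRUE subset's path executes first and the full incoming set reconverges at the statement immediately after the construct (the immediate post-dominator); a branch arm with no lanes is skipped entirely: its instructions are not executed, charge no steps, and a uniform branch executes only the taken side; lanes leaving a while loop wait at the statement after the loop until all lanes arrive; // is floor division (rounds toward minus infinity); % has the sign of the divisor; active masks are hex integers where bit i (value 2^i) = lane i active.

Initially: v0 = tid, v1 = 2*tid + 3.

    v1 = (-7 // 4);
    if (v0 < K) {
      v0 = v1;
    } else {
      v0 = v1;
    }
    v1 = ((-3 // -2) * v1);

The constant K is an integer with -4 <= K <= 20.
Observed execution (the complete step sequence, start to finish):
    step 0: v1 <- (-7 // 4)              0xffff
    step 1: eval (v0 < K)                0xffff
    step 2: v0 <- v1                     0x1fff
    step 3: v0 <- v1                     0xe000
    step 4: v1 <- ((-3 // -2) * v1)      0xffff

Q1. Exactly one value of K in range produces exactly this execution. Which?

Answer: K = 13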